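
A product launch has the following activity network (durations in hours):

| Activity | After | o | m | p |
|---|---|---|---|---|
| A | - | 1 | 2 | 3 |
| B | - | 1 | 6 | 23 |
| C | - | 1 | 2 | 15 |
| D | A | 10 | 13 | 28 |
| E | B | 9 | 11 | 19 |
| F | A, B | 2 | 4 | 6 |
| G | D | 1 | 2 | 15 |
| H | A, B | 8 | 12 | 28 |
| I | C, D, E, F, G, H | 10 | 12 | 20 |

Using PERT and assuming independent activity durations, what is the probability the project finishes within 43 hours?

0.937

te_A = (1 + 4·2 + 3)/6 = 12/6 = 2; σ²_A = ((3−1)/6)² = 0.111
te_B = (1 + 4·6 + 23)/6 = 48/6 = 8; σ²_B = ((23−1)/6)² = 13.444
te_C = (1 + 4·2 + 15)/6 = 24/6 = 4; σ²_C = ((15−1)/6)² = 5.444
te_D = (10 + 4·13 + 28)/6 = 90/6 = 15; σ²_D = ((28−10)/6)² = 9.000
te_E = (9 + 4·11 + 19)/6 = 72/6 = 12; σ²_E = ((19−9)/6)² = 2.778
te_F = (2 + 4·4 + 6)/6 = 24/6 = 4; σ²_F = ((6−2)/6)² = 0.444
te_G = (1 + 4·2 + 15)/6 = 24/6 = 4; σ²_G = ((15−1)/6)² = 5.444
te_H = (8 + 4·12 + 28)/6 = 84/6 = 14; σ²_H = ((28−8)/6)² = 11.111
te_I = (10 + 4·12 + 20)/6 = 78/6 = 13; σ²_I = ((20−10)/6)² = 2.778

Forward pass:
ES_A = 0; EF_A = 2
ES_B = 0; EF_B = 8
ES_C = 0; EF_C = 4
ES_D = 2; EF_D = 2+15 = 17
ES_E = 8; EF_E = 8+12 = 20
ES_F = max(EF_A=2, EF_B=8) = 8; EF_F = 8+4 = 12
ES_G = 17; EF_G = 17+4 = 21
ES_H = max(EF_A=2, EF_B=8) = 8; EF_H = 8+14 = 22
ES_I = max(EF_C=4, EF_D=17, EF_E=20, EF_F=12, EF_G=21, EF_H=22) = 22; EF_I = 22+13 = 35
Expected project duration μ = 35 hours. Critical path: B → H → I.

Variance along critical path = 13.444 + 11.111 + 2.778 = 27.333; σ = √27.333 = 5.228 hours.
Z = (43 − 35) / 5.228 = 1.530
P(T ≤ 43) = Φ(1.530) ≈ 0.937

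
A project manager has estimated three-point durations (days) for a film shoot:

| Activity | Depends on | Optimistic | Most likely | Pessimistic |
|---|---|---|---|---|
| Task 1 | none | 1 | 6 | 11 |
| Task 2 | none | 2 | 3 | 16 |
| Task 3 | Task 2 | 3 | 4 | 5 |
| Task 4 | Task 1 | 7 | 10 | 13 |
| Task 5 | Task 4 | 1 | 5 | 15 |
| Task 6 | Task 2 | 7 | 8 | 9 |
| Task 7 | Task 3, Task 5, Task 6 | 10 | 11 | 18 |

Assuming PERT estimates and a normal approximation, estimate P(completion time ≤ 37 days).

0.817

te_Task 1 = (1 + 4·6 + 11)/6 = 36/6 = 6; σ²_Task 1 = ((11−1)/6)² = 2.778
te_Task 2 = (2 + 4·3 + 16)/6 = 30/6 = 5; σ²_Task 2 = ((16−2)/6)² = 5.444
te_Task 3 = (3 + 4·4 + 5)/6 = 24/6 = 4; σ²_Task 3 = ((5−3)/6)² = 0.111
te_Task 4 = (7 + 4·10 + 13)/6 = 60/6 = 10; σ²_Task 4 = ((13−7)/6)² = 1.000
te_Task 5 = (1 + 4·5 + 15)/6 = 36/6 = 6; σ²_Task 5 = ((15−1)/6)² = 5.444
te_Task 6 = (7 + 4·8 + 9)/6 = 48/6 = 8; σ²_Task 6 = ((9−7)/6)² = 0.111
te_Task 7 = (10 + 4·11 + 18)/6 = 72/6 = 12; σ²_Task 7 = ((18−10)/6)² = 1.778

Forward pass:
ES_Task 1 = 0; EF_Task 1 = 6
ES_Task 2 = 0; EF_Task 2 = 5
ES_Task 3 = 5; EF_Task 3 = 5+4 = 9
ES_Task 4 = 6; EF_Task 4 = 6+10 = 16
ES_Task 5 = 16; EF_Task 5 = 16+6 = 22
ES_Task 6 = 5; EF_Task 6 = 5+8 = 13
ES_Task 7 = max(EF_Task 3=9, EF_Task 5=22, EF_Task 6=13) = 22; EF_Task 7 = 22+12 = 34
Expected project duration μ = 34 days. Critical path: Task 1 → Task 4 → Task 5 → Task 7.

Variance along critical path = 2.778 + 1.000 + 5.444 + 1.778 = 11.000; σ = √11.000 = 3.317 days.
Z = (37 − 34) / 3.317 = 0.905
P(T ≤ 37) = Φ(0.905) ≈ 0.817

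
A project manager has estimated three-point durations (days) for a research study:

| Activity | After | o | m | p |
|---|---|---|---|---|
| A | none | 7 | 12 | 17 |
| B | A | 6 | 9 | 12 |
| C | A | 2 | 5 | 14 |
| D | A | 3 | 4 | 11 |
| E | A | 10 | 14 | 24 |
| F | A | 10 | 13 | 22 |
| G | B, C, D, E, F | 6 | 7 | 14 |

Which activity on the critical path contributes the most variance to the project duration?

te_A = (7 + 4·12 + 17)/6 = 72/6 = 12; σ²_A = ((17−7)/6)² = 2.778
te_B = (6 + 4·9 + 12)/6 = 54/6 = 9; σ²_B = ((12−6)/6)² = 1.000
te_C = (2 + 4·5 + 14)/6 = 36/6 = 6; σ²_C = ((14−2)/6)² = 4.000
te_D = (3 + 4·4 + 11)/6 = 30/6 = 5; σ²_D = ((11−3)/6)² = 1.778
te_E = (10 + 4·14 + 24)/6 = 90/6 = 15; σ²_E = ((24−10)/6)² = 5.444
te_F = (10 + 4·13 + 22)/6 = 84/6 = 14; σ²_F = ((22−10)/6)² = 4.000
te_G = (6 + 4·7 + 14)/6 = 48/6 = 8; σ²_G = ((14−6)/6)² = 1.778

Forward pass:
ES_A = 0; EF_A = 12
ES_B = 12; EF_B = 12+9 = 21
ES_C = 12; EF_C = 12+6 = 18
ES_D = 12; EF_D = 12+5 = 17
ES_E = 12; EF_E = 12+15 = 27
ES_F = 12; EF_F = 12+14 = 26
ES_G = max(EF_B=21, EF_C=18, EF_D=17, EF_E=27, EF_F=26) = 27; EF_G = 27+8 = 35
Expected project duration μ = 35 days. Critical path: A → E → G.

Variances on critical path: σ²_A=2.778, σ²_E=5.444, σ²_G=1.778.
Largest is σ²_E = 5.444.

E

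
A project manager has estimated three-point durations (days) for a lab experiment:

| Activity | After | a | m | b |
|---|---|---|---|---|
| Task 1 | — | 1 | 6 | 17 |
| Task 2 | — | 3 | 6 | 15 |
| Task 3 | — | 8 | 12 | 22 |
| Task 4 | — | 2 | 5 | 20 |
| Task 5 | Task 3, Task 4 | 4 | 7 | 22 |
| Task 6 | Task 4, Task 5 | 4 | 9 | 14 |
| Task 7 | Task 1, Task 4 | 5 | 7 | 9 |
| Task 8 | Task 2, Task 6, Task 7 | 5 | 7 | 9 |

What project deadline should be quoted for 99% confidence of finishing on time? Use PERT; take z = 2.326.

47.8 days

te_Task 1 = (1 + 4·6 + 17)/6 = 42/6 = 7; σ²_Task 1 = ((17−1)/6)² = 7.111
te_Task 2 = (3 + 4·6 + 15)/6 = 42/6 = 7; σ²_Task 2 = ((15−3)/6)² = 4.000
te_Task 3 = (8 + 4·12 + 22)/6 = 78/6 = 13; σ²_Task 3 = ((22−8)/6)² = 5.444
te_Task 4 = (2 + 4·5 + 20)/6 = 42/6 = 7; σ²_Task 4 = ((20−2)/6)² = 9.000
te_Task 5 = (4 + 4·7 + 22)/6 = 54/6 = 9; σ²_Task 5 = ((22−4)/6)² = 9.000
te_Task 6 = (4 + 4·9 + 14)/6 = 54/6 = 9; σ²_Task 6 = ((14−4)/6)² = 2.778
te_Task 7 = (5 + 4·7 + 9)/6 = 42/6 = 7; σ²_Task 7 = ((9−5)/6)² = 0.444
te_Task 8 = (5 + 4·7 + 9)/6 = 42/6 = 7; σ²_Task 8 = ((9−5)/6)² = 0.444

Forward pass:
ES_Task 1 = 0; EF_Task 1 = 7
ES_Task 2 = 0; EF_Task 2 = 7
ES_Task 3 = 0; EF_Task 3 = 13
ES_Task 4 = 0; EF_Task 4 = 7
ES_Task 5 = max(EF_Task 3=13, EF_Task 4=7) = 13; EF_Task 5 = 13+9 = 22
ES_Task 6 = max(EF_Task 4=7, EF_Task 5=22) = 22; EF_Task 6 = 22+9 = 31
ES_Task 7 = max(EF_Task 1=7, EF_Task 4=7) = 7; EF_Task 7 = 7+7 = 14
ES_Task 8 = max(EF_Task 2=7, EF_Task 6=31, EF_Task 7=14) = 31; EF_Task 8 = 31+7 = 38
Expected project duration μ = 38 days. Critical path: Task 3 → Task 5 → Task 6 → Task 8.

Variance along critical path = 5.444 + 9.000 + 2.778 + 0.444 = 17.667; σ = 4.203 days.
D = μ + z·σ = 38 + 2.326·4.203 = 47.8 days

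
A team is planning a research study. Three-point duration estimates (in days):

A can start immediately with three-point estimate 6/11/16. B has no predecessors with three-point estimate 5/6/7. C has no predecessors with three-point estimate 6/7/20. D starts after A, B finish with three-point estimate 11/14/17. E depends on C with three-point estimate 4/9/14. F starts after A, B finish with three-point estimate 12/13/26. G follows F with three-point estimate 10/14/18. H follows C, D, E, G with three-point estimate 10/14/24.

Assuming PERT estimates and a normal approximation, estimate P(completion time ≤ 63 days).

0.979

te_A = (6 + 4·11 + 16)/6 = 66/6 = 11; σ²_A = ((16−6)/6)² = 2.778
te_B = (5 + 4·6 + 7)/6 = 36/6 = 6; σ²_B = ((7−5)/6)² = 0.111
te_C = (6 + 4·7 + 20)/6 = 54/6 = 9; σ²_C = ((20−6)/6)² = 5.444
te_D = (11 + 4·14 + 17)/6 = 84/6 = 14; σ²_D = ((17−11)/6)² = 1.000
te_E = (4 + 4·9 + 14)/6 = 54/6 = 9; σ²_E = ((14−4)/6)² = 2.778
te_F = (12 + 4·13 + 26)/6 = 90/6 = 15; σ²_F = ((26−12)/6)² = 5.444
te_G = (10 + 4·14 + 18)/6 = 84/6 = 14; σ²_G = ((18−10)/6)² = 1.778
te_H = (10 + 4·14 + 24)/6 = 90/6 = 15; σ²_H = ((24−10)/6)² = 5.444

Forward pass:
ES_A = 0; EF_A = 11
ES_B = 0; EF_B = 6
ES_C = 0; EF_C = 9
ES_D = max(EF_A=11, EF_B=6) = 11; EF_D = 11+14 = 25
ES_E = 9; EF_E = 9+9 = 18
ES_F = max(EF_A=11, EF_B=6) = 11; EF_F = 11+15 = 26
ES_G = 26; EF_G = 26+14 = 40
ES_H = max(EF_C=9, EF_D=25, EF_E=18, EF_G=40) = 40; EF_H = 40+15 = 55
Expected project duration μ = 55 days. Critical path: A → F → G → H.

Variance along critical path = 2.778 + 5.444 + 1.778 + 5.444 = 15.444; σ = √15.444 = 3.930 days.
Z = (63 − 55) / 3.930 = 2.036
P(T ≤ 63) = Φ(2.036) ≈ 0.979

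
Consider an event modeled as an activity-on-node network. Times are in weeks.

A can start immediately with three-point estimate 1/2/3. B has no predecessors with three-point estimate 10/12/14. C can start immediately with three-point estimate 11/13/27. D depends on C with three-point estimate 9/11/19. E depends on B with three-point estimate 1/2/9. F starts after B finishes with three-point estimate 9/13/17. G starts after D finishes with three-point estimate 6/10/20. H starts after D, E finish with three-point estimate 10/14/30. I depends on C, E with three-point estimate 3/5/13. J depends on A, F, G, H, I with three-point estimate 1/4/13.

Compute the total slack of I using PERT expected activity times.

te_A = (1 + 4·2 + 3)/6 = 12/6 = 2
te_B = (10 + 4·12 + 14)/6 = 72/6 = 12
te_C = (11 + 4·13 + 27)/6 = 90/6 = 15
te_D = (9 + 4·11 + 19)/6 = 72/6 = 12
te_E = (1 + 4·2 + 9)/6 = 18/6 = 3
te_F = (9 + 4·13 + 17)/6 = 78/6 = 13
te_G = (6 + 4·10 + 20)/6 = 66/6 = 11
te_H = (10 + 4·14 + 30)/6 = 96/6 = 16
te_I = (3 + 4·5 + 13)/6 = 36/6 = 6
te_J = (1 + 4·4 + 13)/6 = 30/6 = 5

Forward pass:
ES_A = 0; EF_A = 2
ES_B = 0; EF_B = 12
ES_C = 0; EF_C = 15
ES_D = 15; EF_D = 15+12 = 27
ES_E = 12; EF_E = 12+3 = 15
ES_F = 12; EF_F = 12+13 = 25
ES_G = 27; EF_G = 27+11 = 38
ES_H = max(EF_D=27, EF_E=15) = 27; EF_H = 27+16 = 43
ES_I = max(EF_C=15, EF_E=15) = 15; EF_I = 15+6 = 21
ES_J = max(EF_A=2, EF_F=25, EF_G=38, EF_H=43, EF_I=21) = 43; EF_J = 43+5 = 48
Expected project duration μ = 48 weeks. Critical path: C → D → H → J.

Backward pass:
LF_J = 48; LS_J = 48−5 = 43
LF_I = LS_J = 43; LS_I = 43−6 = 37
LF_H = LS_J = 43; LS_H = 43−16 = 27
LF_G = LS_J = 43; LS_G = 43−11 = 32
LF_F = LS_J = 43; LS_F = 43−13 = 30
LF_E = min(LS_H=27, LS_I=37) = 27; LS_E = 27−3 = 24
LF_D = min(LS_G=32, LS_H=27) = 27; LS_D = 27−12 = 15
LF_C = min(LS_D=15, LS_I=37) = 15; LS_C = 15−15 = 0
LF_B = min(LS_E=24, LS_F=30) = 24; LS_B = 24−12 = 12
LF_A = LS_J = 43; LS_A = 43−2 = 41
Slack_I = LS_I − ES_I = 37 − 15 = 22

22 weeks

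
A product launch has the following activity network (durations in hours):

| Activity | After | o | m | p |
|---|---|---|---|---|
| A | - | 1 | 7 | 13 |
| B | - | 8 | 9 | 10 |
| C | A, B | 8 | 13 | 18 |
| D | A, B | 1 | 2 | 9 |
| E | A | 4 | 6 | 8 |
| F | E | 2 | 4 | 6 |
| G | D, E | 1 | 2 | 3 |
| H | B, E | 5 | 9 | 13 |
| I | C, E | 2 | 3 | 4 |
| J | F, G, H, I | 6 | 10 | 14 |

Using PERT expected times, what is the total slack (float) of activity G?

10 hours

te_A = (1 + 4·7 + 13)/6 = 42/6 = 7
te_B = (8 + 4·9 + 10)/6 = 54/6 = 9
te_C = (8 + 4·13 + 18)/6 = 78/6 = 13
te_D = (1 + 4·2 + 9)/6 = 18/6 = 3
te_E = (4 + 4·6 + 8)/6 = 36/6 = 6
te_F = (2 + 4·4 + 6)/6 = 24/6 = 4
te_G = (1 + 4·2 + 3)/6 = 12/6 = 2
te_H = (5 + 4·9 + 13)/6 = 54/6 = 9
te_I = (2 + 4·3 + 4)/6 = 18/6 = 3
te_J = (6 + 4·10 + 14)/6 = 60/6 = 10

Forward pass:
ES_A = 0; EF_A = 7
ES_B = 0; EF_B = 9
ES_C = max(EF_A=7, EF_B=9) = 9; EF_C = 9+13 = 22
ES_D = max(EF_A=7, EF_B=9) = 9; EF_D = 9+3 = 12
ES_E = 7; EF_E = 7+6 = 13
ES_F = 13; EF_F = 13+4 = 17
ES_G = max(EF_D=12, EF_E=13) = 13; EF_G = 13+2 = 15
ES_H = max(EF_B=9, EF_E=13) = 13; EF_H = 13+9 = 22
ES_I = max(EF_C=22, EF_E=13) = 22; EF_I = 22+3 = 25
ES_J = max(EF_F=17, EF_G=15, EF_H=22, EF_I=25) = 25; EF_J = 25+10 = 35
Expected project duration μ = 35 hours. Critical path: B → C → I → J.

Backward pass:
LF_J = 35; LS_J = 35−10 = 25
LF_I = LS_J = 25; LS_I = 25−3 = 22
LF_H = LS_J = 25; LS_H = 25−9 = 16
LF_G = LS_J = 25; LS_G = 25−2 = 23
LF_F = LS_J = 25; LS_F = 25−4 = 21
LF_E = min(LS_F=21, LS_G=23, LS_H=16, LS_I=22) = 16; LS_E = 16−6 = 10
LF_D = LS_G = 23; LS_D = 23−3 = 20
LF_C = LS_I = 22; LS_C = 22−13 = 9
LF_B = min(LS_C=9, LS_D=20, LS_H=16) = 9; LS_B = 9−9 = 0
LF_A = min(LS_C=9, LS_D=20, LS_E=10) = 9; LS_A = 9−7 = 2
Slack_G = LS_G − ES_G = 23 − 13 = 10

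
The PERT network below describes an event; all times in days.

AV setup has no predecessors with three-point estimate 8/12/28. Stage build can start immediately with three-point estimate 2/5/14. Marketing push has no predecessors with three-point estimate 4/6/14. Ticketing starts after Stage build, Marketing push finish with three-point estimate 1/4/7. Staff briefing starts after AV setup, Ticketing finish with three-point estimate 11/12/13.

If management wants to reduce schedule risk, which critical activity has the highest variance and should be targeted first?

AV setup

te_AV setup = (8 + 4·12 + 28)/6 = 84/6 = 14; σ²_AV setup = ((28−8)/6)² = 11.111
te_Stage build = (2 + 4·5 + 14)/6 = 36/6 = 6; σ²_Stage build = ((14−2)/6)² = 4.000
te_Marketing push = (4 + 4·6 + 14)/6 = 42/6 = 7; σ²_Marketing push = ((14−4)/6)² = 2.778
te_Ticketing = (1 + 4·4 + 7)/6 = 24/6 = 4; σ²_Ticketing = ((7−1)/6)² = 1.000
te_Staff briefing = (11 + 4·12 + 13)/6 = 72/6 = 12; σ²_Staff briefing = ((13−11)/6)² = 0.111

Forward pass:
ES_AV setup = 0; EF_AV setup = 14
ES_Stage build = 0; EF_Stage build = 6
ES_Marketing push = 0; EF_Marketing push = 7
ES_Ticketing = max(EF_Stage build=6, EF_Marketing push=7) = 7; EF_Ticketing = 7+4 = 11
ES_Staff briefing = max(EF_AV setup=14, EF_Ticketing=11) = 14; EF_Staff briefing = 14+12 = 26
Expected project duration μ = 26 days. Critical path: AV setup → Staff briefing.

Variances on critical path: σ²_AV setup=11.111, σ²_Staff briefing=0.111.
Largest is σ²_AV setup = 11.111.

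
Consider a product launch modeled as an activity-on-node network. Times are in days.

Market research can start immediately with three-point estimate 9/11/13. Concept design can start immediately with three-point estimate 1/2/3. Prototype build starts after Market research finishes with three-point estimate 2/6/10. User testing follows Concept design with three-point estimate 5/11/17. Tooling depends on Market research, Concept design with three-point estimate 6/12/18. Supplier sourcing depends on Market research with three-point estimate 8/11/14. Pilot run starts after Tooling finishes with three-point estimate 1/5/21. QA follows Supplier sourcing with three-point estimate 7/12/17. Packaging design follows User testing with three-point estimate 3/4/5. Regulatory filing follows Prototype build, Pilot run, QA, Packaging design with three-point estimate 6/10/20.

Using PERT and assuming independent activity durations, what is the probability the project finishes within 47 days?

0.740

te_Market research = (9 + 4·11 + 13)/6 = 66/6 = 11; σ²_Market research = ((13−9)/6)² = 0.444
te_Concept design = (1 + 4·2 + 3)/6 = 12/6 = 2; σ²_Concept design = ((3−1)/6)² = 0.111
te_Prototype build = (2 + 4·6 + 10)/6 = 36/6 = 6; σ²_Prototype build = ((10−2)/6)² = 1.778
te_User testing = (5 + 4·11 + 17)/6 = 66/6 = 11; σ²_User testing = ((17−5)/6)² = 4.000
te_Tooling = (6 + 4·12 + 18)/6 = 72/6 = 12; σ²_Tooling = ((18−6)/6)² = 4.000
te_Supplier sourcing = (8 + 4·11 + 14)/6 = 66/6 = 11; σ²_Supplier sourcing = ((14−8)/6)² = 1.000
te_Pilot run = (1 + 4·5 + 21)/6 = 42/6 = 7; σ²_Pilot run = ((21−1)/6)² = 11.111
te_QA = (7 + 4·12 + 17)/6 = 72/6 = 12; σ²_QA = ((17−7)/6)² = 2.778
te_Packaging design = (3 + 4·4 + 5)/6 = 24/6 = 4; σ²_Packaging design = ((5−3)/6)² = 0.111
te_Regulatory filing = (6 + 4·10 + 20)/6 = 66/6 = 11; σ²_Regulatory filing = ((20−6)/6)² = 5.444

Forward pass:
ES_Market research = 0; EF_Market research = 11
ES_Concept design = 0; EF_Concept design = 2
ES_Prototype build = 11; EF_Prototype build = 11+6 = 17
ES_User testing = 2; EF_User testing = 2+11 = 13
ES_Tooling = max(EF_Market research=11, EF_Concept design=2) = 11; EF_Tooling = 11+12 = 23
ES_Supplier sourcing = 11; EF_Supplier sourcing = 11+11 = 22
ES_Pilot run = 23; EF_Pilot run = 23+7 = 30
ES_QA = 22; EF_QA = 22+12 = 34
ES_Packaging design = 13; EF_Packaging design = 13+4 = 17
ES_Regulatory filing = max(EF_Prototype build=17, EF_Pilot run=30, EF_QA=34, EF_Packaging design=17) = 34; EF_Regulatory filing = 34+11 = 45
Expected project duration μ = 45 days. Critical path: Market research → Supplier sourcing → QA → Regulatory filing.

Variance along critical path = 0.444 + 1.000 + 2.778 + 5.444 = 9.667; σ = √9.667 = 3.109 days.
Z = (47 − 45) / 3.109 = 0.643
P(T ≤ 47) = Φ(0.643) ≈ 0.740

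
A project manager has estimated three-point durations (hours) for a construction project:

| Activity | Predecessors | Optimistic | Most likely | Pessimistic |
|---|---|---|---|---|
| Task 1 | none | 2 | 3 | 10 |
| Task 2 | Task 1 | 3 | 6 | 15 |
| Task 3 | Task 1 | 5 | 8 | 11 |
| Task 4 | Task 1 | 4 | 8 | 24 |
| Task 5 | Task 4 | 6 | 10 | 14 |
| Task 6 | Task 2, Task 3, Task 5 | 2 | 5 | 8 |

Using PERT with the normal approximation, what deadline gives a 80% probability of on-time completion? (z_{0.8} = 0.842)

te_Task 1 = (2 + 4·3 + 10)/6 = 24/6 = 4; σ²_Task 1 = ((10−2)/6)² = 1.778
te_Task 2 = (3 + 4·6 + 15)/6 = 42/6 = 7; σ²_Task 2 = ((15−3)/6)² = 4.000
te_Task 3 = (5 + 4·8 + 11)/6 = 48/6 = 8; σ²_Task 3 = ((11−5)/6)² = 1.000
te_Task 4 = (4 + 4·8 + 24)/6 = 60/6 = 10; σ²_Task 4 = ((24−4)/6)² = 11.111
te_Task 5 = (6 + 4·10 + 14)/6 = 60/6 = 10; σ²_Task 5 = ((14−6)/6)² = 1.778
te_Task 6 = (2 + 4·5 + 8)/6 = 30/6 = 5; σ²_Task 6 = ((8−2)/6)² = 1.000

Forward pass:
ES_Task 1 = 0; EF_Task 1 = 4
ES_Task 2 = 4; EF_Task 2 = 4+7 = 11
ES_Task 3 = 4; EF_Task 3 = 4+8 = 12
ES_Task 4 = 4; EF_Task 4 = 4+10 = 14
ES_Task 5 = 14; EF_Task 5 = 14+10 = 24
ES_Task 6 = max(EF_Task 2=11, EF_Task 3=12, EF_Task 5=24) = 24; EF_Task 6 = 24+5 = 29
Expected project duration μ = 29 hours. Critical path: Task 1 → Task 4 → Task 5 → Task 6.

Variance along critical path = 1.778 + 11.111 + 1.778 + 1.000 = 15.667; σ = 3.958 hours.
D = μ + z·σ = 29 + 0.842·3.958 = 32.3 hours

32.3 hours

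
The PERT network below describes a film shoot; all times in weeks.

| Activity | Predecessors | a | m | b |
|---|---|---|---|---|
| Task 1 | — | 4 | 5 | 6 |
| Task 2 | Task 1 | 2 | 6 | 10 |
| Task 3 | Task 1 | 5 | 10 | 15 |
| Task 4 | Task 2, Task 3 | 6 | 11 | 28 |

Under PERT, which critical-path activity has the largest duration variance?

te_Task 1 = (4 + 4·5 + 6)/6 = 30/6 = 5; σ²_Task 1 = ((6−4)/6)² = 0.111
te_Task 2 = (2 + 4·6 + 10)/6 = 36/6 = 6; σ²_Task 2 = ((10−2)/6)² = 1.778
te_Task 3 = (5 + 4·10 + 15)/6 = 60/6 = 10; σ²_Task 3 = ((15−5)/6)² = 2.778
te_Task 4 = (6 + 4·11 + 28)/6 = 78/6 = 13; σ²_Task 4 = ((28−6)/6)² = 13.444

Forward pass:
ES_Task 1 = 0; EF_Task 1 = 5
ES_Task 2 = 5; EF_Task 2 = 5+6 = 11
ES_Task 3 = 5; EF_Task 3 = 5+10 = 15
ES_Task 4 = max(EF_Task 2=11, EF_Task 3=15) = 15; EF_Task 4 = 15+13 = 28
Expected project duration μ = 28 weeks. Critical path: Task 1 → Task 3 → Task 4.

Variances on critical path: σ²_Task 1=0.111, σ²_Task 3=2.778, σ²_Task 4=13.444.
Largest is σ²_Task 4 = 13.444.

Task 4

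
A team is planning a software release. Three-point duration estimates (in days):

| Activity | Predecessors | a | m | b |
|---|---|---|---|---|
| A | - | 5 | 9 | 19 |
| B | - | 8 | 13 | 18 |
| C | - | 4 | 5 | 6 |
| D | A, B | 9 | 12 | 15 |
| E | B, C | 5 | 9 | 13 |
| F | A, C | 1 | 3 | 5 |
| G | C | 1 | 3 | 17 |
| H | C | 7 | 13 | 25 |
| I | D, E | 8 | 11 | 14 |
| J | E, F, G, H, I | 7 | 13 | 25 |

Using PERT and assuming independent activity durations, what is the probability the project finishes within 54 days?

0.859

te_A = (5 + 4·9 + 19)/6 = 60/6 = 10; σ²_A = ((19−5)/6)² = 5.444
te_B = (8 + 4·13 + 18)/6 = 78/6 = 13; σ²_B = ((18−8)/6)² = 2.778
te_C = (4 + 4·5 + 6)/6 = 30/6 = 5; σ²_C = ((6−4)/6)² = 0.111
te_D = (9 + 4·12 + 15)/6 = 72/6 = 12; σ²_D = ((15−9)/6)² = 1.000
te_E = (5 + 4·9 + 13)/6 = 54/6 = 9; σ²_E = ((13−5)/6)² = 1.778
te_F = (1 + 4·3 + 5)/6 = 18/6 = 3; σ²_F = ((5−1)/6)² = 0.444
te_G = (1 + 4·3 + 17)/6 = 30/6 = 5; σ²_G = ((17−1)/6)² = 7.111
te_H = (7 + 4·13 + 25)/6 = 84/6 = 14; σ²_H = ((25−7)/6)² = 9.000
te_I = (8 + 4·11 + 14)/6 = 66/6 = 11; σ²_I = ((14−8)/6)² = 1.000
te_J = (7 + 4·13 + 25)/6 = 84/6 = 14; σ²_J = ((25−7)/6)² = 9.000

Forward pass:
ES_A = 0; EF_A = 10
ES_B = 0; EF_B = 13
ES_C = 0; EF_C = 5
ES_D = max(EF_A=10, EF_B=13) = 13; EF_D = 13+12 = 25
ES_E = max(EF_B=13, EF_C=5) = 13; EF_E = 13+9 = 22
ES_F = max(EF_A=10, EF_C=5) = 10; EF_F = 10+3 = 13
ES_G = 5; EF_G = 5+5 = 10
ES_H = 5; EF_H = 5+14 = 19
ES_I = max(EF_D=25, EF_E=22) = 25; EF_I = 25+11 = 36
ES_J = max(EF_E=22, EF_F=13, EF_G=10, EF_H=19, EF_I=36) = 36; EF_J = 36+14 = 50
Expected project duration μ = 50 days. Critical path: B → D → I → J.

Variance along critical path = 2.778 + 1.000 + 1.000 + 9.000 = 13.778; σ = √13.778 = 3.712 days.
Z = (54 − 50) / 3.712 = 1.078
P(T ≤ 54) = Φ(1.078) ≈ 0.859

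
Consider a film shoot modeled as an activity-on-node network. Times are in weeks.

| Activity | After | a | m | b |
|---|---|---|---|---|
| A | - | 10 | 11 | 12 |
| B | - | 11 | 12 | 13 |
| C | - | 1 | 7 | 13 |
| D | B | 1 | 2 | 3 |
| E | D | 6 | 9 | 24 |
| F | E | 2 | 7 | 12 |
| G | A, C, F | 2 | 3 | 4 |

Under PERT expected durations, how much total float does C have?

25 weeks

te_A = (10 + 4·11 + 12)/6 = 66/6 = 11
te_B = (11 + 4·12 + 13)/6 = 72/6 = 12
te_C = (1 + 4·7 + 13)/6 = 42/6 = 7
te_D = (1 + 4·2 + 3)/6 = 12/6 = 2
te_E = (6 + 4·9 + 24)/6 = 66/6 = 11
te_F = (2 + 4·7 + 12)/6 = 42/6 = 7
te_G = (2 + 4·3 + 4)/6 = 18/6 = 3

Forward pass:
ES_A = 0; EF_A = 11
ES_B = 0; EF_B = 12
ES_C = 0; EF_C = 7
ES_D = 12; EF_D = 12+2 = 14
ES_E = 14; EF_E = 14+11 = 25
ES_F = 25; EF_F = 25+7 = 32
ES_G = max(EF_A=11, EF_C=7, EF_F=32) = 32; EF_G = 32+3 = 35
Expected project duration μ = 35 weeks. Critical path: B → D → E → F → G.

Backward pass:
LF_G = 35; LS_G = 35−3 = 32
LF_F = LS_G = 32; LS_F = 32−7 = 25
LF_E = LS_F = 25; LS_E = 25−11 = 14
LF_D = LS_E = 14; LS_D = 14−2 = 12
LF_C = LS_G = 32; LS_C = 32−7 = 25
LF_B = LS_D = 12; LS_B = 12−12 = 0
LF_A = LS_G = 32; LS_A = 32−11 = 21
Slack_C = LS_C − ES_C = 25 − 0 = 25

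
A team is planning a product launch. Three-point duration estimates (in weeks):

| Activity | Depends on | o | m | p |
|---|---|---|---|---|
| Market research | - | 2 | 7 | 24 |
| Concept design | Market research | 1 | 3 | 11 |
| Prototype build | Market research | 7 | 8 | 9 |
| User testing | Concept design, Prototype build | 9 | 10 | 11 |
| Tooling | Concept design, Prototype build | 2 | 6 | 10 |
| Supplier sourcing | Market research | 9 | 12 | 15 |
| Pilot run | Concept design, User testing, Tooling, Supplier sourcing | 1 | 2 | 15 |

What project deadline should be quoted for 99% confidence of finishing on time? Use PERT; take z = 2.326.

te_Market research = (2 + 4·7 + 24)/6 = 54/6 = 9; σ²_Market research = ((24−2)/6)² = 13.444
te_Concept design = (1 + 4·3 + 11)/6 = 24/6 = 4; σ²_Concept design = ((11−1)/6)² = 2.778
te_Prototype build = (7 + 4·8 + 9)/6 = 48/6 = 8; σ²_Prototype build = ((9−7)/6)² = 0.111
te_User testing = (9 + 4·10 + 11)/6 = 60/6 = 10; σ²_User testing = ((11−9)/6)² = 0.111
te_Tooling = (2 + 4·6 + 10)/6 = 36/6 = 6; σ²_Tooling = ((10−2)/6)² = 1.778
te_Supplier sourcing = (9 + 4·12 + 15)/6 = 72/6 = 12; σ²_Supplier sourcing = ((15−9)/6)² = 1.000
te_Pilot run = (1 + 4·2 + 15)/6 = 24/6 = 4; σ²_Pilot run = ((15−1)/6)² = 5.444

Forward pass:
ES_Market research = 0; EF_Market research = 9
ES_Concept design = 9; EF_Concept design = 9+4 = 13
ES_Prototype build = 9; EF_Prototype build = 9+8 = 17
ES_User testing = max(EF_Concept design=13, EF_Prototype build=17) = 17; EF_User testing = 17+10 = 27
ES_Tooling = max(EF_Concept design=13, EF_Prototype build=17) = 17; EF_Tooling = 17+6 = 23
ES_Supplier sourcing = 9; EF_Supplier sourcing = 9+12 = 21
ES_Pilot run = max(EF_Concept design=13, EF_User testing=27, EF_Tooling=23, EF_Supplier sourcing=21) = 27; EF_Pilot run = 27+4 = 31
Expected project duration μ = 31 weeks. Critical path: Market research → Prototype build → User testing → Pilot run.

Variance along critical path = 13.444 + 0.111 + 0.111 + 5.444 = 19.111; σ = 4.372 weeks.
D = μ + z·σ = 31 + 2.326·4.372 = 41.2 weeks

41.2 weeks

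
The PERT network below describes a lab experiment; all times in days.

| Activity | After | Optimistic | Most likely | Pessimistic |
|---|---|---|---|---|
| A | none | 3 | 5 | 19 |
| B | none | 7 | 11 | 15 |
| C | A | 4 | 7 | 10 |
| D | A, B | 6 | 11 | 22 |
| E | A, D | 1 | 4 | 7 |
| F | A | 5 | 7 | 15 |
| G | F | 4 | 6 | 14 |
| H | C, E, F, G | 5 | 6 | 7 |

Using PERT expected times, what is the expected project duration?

te_A = (3 + 4·5 + 19)/6 = 42/6 = 7
te_B = (7 + 4·11 + 15)/6 = 66/6 = 11
te_C = (4 + 4·7 + 10)/6 = 42/6 = 7
te_D = (6 + 4·11 + 22)/6 = 72/6 = 12
te_E = (1 + 4·4 + 7)/6 = 24/6 = 4
te_F = (5 + 4·7 + 15)/6 = 48/6 = 8
te_G = (4 + 4·6 + 14)/6 = 42/6 = 7
te_H = (5 + 4·6 + 7)/6 = 36/6 = 6

Forward pass:
ES_A = 0; EF_A = 7
ES_B = 0; EF_B = 11
ES_C = 7; EF_C = 7+7 = 14
ES_D = max(EF_A=7, EF_B=11) = 11; EF_D = 11+12 = 23
ES_E = max(EF_A=7, EF_D=23) = 23; EF_E = 23+4 = 27
ES_F = 7; EF_F = 7+8 = 15
ES_G = 15; EF_G = 15+7 = 22
ES_H = max(EF_C=14, EF_E=27, EF_F=15, EF_G=22) = 27; EF_H = 27+6 = 33
Expected project duration μ = 33 days. Critical path: B → D → E → H.

33 days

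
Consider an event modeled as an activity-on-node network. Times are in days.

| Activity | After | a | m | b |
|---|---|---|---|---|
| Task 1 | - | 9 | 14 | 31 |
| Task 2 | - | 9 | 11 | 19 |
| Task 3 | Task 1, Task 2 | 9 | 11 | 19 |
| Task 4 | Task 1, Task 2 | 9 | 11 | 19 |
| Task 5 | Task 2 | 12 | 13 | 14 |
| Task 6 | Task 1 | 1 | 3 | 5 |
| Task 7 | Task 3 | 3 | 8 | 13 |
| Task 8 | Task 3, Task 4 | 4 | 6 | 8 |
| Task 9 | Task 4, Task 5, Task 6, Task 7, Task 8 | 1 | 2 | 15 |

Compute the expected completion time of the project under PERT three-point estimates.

te_Task 1 = (9 + 4·14 + 31)/6 = 96/6 = 16
te_Task 2 = (9 + 4·11 + 19)/6 = 72/6 = 12
te_Task 3 = (9 + 4·11 + 19)/6 = 72/6 = 12
te_Task 4 = (9 + 4·11 + 19)/6 = 72/6 = 12
te_Task 5 = (12 + 4·13 + 14)/6 = 78/6 = 13
te_Task 6 = (1 + 4·3 + 5)/6 = 18/6 = 3
te_Task 7 = (3 + 4·8 + 13)/6 = 48/6 = 8
te_Task 8 = (4 + 4·6 + 8)/6 = 36/6 = 6
te_Task 9 = (1 + 4·2 + 15)/6 = 24/6 = 4

Forward pass:
ES_Task 1 = 0; EF_Task 1 = 16
ES_Task 2 = 0; EF_Task 2 = 12
ES_Task 3 = max(EF_Task 1=16, EF_Task 2=12) = 16; EF_Task 3 = 16+12 = 28
ES_Task 4 = max(EF_Task 1=16, EF_Task 2=12) = 16; EF_Task 4 = 16+12 = 28
ES_Task 5 = 12; EF_Task 5 = 12+13 = 25
ES_Task 6 = 16; EF_Task 6 = 16+3 = 19
ES_Task 7 = 28; EF_Task 7 = 28+8 = 36
ES_Task 8 = max(EF_Task 3=28, EF_Task 4=28) = 28; EF_Task 8 = 28+6 = 34
ES_Task 9 = max(EF_Task 4=28, EF_Task 5=25, EF_Task 6=19, EF_Task 7=36, EF_Task 8=34) = 36; EF_Task 9 = 36+4 = 40
Expected project duration μ = 40 days. Critical path: Task 1 → Task 3 → Task 7 → Task 9.

40 days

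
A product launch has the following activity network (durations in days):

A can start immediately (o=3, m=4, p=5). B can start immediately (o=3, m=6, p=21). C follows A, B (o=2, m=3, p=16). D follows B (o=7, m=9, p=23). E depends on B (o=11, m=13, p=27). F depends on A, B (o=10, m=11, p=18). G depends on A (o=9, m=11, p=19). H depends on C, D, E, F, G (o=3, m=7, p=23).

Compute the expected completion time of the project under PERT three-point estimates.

te_A = (3 + 4·4 + 5)/6 = 24/6 = 4
te_B = (3 + 4·6 + 21)/6 = 48/6 = 8
te_C = (2 + 4·3 + 16)/6 = 30/6 = 5
te_D = (7 + 4·9 + 23)/6 = 66/6 = 11
te_E = (11 + 4·13 + 27)/6 = 90/6 = 15
te_F = (10 + 4·11 + 18)/6 = 72/6 = 12
te_G = (9 + 4·11 + 19)/6 = 72/6 = 12
te_H = (3 + 4·7 + 23)/6 = 54/6 = 9

Forward pass:
ES_A = 0; EF_A = 4
ES_B = 0; EF_B = 8
ES_C = max(EF_A=4, EF_B=8) = 8; EF_C = 8+5 = 13
ES_D = 8; EF_D = 8+11 = 19
ES_E = 8; EF_E = 8+15 = 23
ES_F = max(EF_A=4, EF_B=8) = 8; EF_F = 8+12 = 20
ES_G = 4; EF_G = 4+12 = 16
ES_H = max(EF_C=13, EF_D=19, EF_E=23, EF_F=20, EF_G=16) = 23; EF_H = 23+9 = 32
Expected project duration μ = 32 days. Critical path: B → E → H.

32 days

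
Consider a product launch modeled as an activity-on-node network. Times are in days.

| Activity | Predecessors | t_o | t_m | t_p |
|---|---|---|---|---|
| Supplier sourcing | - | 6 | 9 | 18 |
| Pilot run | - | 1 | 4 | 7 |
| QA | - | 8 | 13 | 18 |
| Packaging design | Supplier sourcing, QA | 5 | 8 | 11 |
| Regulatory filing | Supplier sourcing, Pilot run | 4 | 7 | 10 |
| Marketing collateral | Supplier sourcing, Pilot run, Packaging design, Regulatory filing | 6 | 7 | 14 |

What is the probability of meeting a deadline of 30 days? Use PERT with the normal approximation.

0.664

te_Supplier sourcing = (6 + 4·9 + 18)/6 = 60/6 = 10; σ²_Supplier sourcing = ((18−6)/6)² = 4.000
te_Pilot run = (1 + 4·4 + 7)/6 = 24/6 = 4; σ²_Pilot run = ((7−1)/6)² = 1.000
te_QA = (8 + 4·13 + 18)/6 = 78/6 = 13; σ²_QA = ((18−8)/6)² = 2.778
te_Packaging design = (5 + 4·8 + 11)/6 = 48/6 = 8; σ²_Packaging design = ((11−5)/6)² = 1.000
te_Regulatory filing = (4 + 4·7 + 10)/6 = 42/6 = 7; σ²_Regulatory filing = ((10−4)/6)² = 1.000
te_Marketing collateral = (6 + 4·7 + 14)/6 = 48/6 = 8; σ²_Marketing collateral = ((14−6)/6)² = 1.778

Forward pass:
ES_Supplier sourcing = 0; EF_Supplier sourcing = 10
ES_Pilot run = 0; EF_Pilot run = 4
ES_QA = 0; EF_QA = 13
ES_Packaging design = max(EF_Supplier sourcing=10, EF_QA=13) = 13; EF_Packaging design = 13+8 = 21
ES_Regulatory filing = max(EF_Supplier sourcing=10, EF_Pilot run=4) = 10; EF_Regulatory filing = 10+7 = 17
ES_Marketing collateral = max(EF_Supplier sourcing=10, EF_Pilot run=4, EF_Packaging design=21, EF_Regulatory filing=17) = 21; EF_Marketing collateral = 21+8 = 29
Expected project duration μ = 29 days. Critical path: QA → Packaging design → Marketing collateral.

Variance along critical path = 2.778 + 1.000 + 1.778 = 5.556; σ = √5.556 = 2.357 days.
Z = (30 − 29) / 2.357 = 0.424
P(T ≤ 30) = Φ(0.424) ≈ 0.664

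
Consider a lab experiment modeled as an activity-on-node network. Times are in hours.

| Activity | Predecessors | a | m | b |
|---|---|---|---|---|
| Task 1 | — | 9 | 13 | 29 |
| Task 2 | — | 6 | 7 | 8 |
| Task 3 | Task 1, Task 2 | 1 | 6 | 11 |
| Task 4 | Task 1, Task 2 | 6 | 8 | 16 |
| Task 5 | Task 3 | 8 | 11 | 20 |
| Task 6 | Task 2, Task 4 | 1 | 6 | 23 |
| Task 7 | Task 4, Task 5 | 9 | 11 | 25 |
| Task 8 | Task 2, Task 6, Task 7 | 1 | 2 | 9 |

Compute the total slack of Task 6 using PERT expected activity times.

14 hours

te_Task 1 = (9 + 4·13 + 29)/6 = 90/6 = 15
te_Task 2 = (6 + 4·7 + 8)/6 = 42/6 = 7
te_Task 3 = (1 + 4·6 + 11)/6 = 36/6 = 6
te_Task 4 = (6 + 4·8 + 16)/6 = 54/6 = 9
te_Task 5 = (8 + 4·11 + 20)/6 = 72/6 = 12
te_Task 6 = (1 + 4·6 + 23)/6 = 48/6 = 8
te_Task 7 = (9 + 4·11 + 25)/6 = 78/6 = 13
te_Task 8 = (1 + 4·2 + 9)/6 = 18/6 = 3

Forward pass:
ES_Task 1 = 0; EF_Task 1 = 15
ES_Task 2 = 0; EF_Task 2 = 7
ES_Task 3 = max(EF_Task 1=15, EF_Task 2=7) = 15; EF_Task 3 = 15+6 = 21
ES_Task 4 = max(EF_Task 1=15, EF_Task 2=7) = 15; EF_Task 4 = 15+9 = 24
ES_Task 5 = 21; EF_Task 5 = 21+12 = 33
ES_Task 6 = max(EF_Task 2=7, EF_Task 4=24) = 24; EF_Task 6 = 24+8 = 32
ES_Task 7 = max(EF_Task 4=24, EF_Task 5=33) = 33; EF_Task 7 = 33+13 = 46
ES_Task 8 = max(EF_Task 2=7, EF_Task 6=32, EF_Task 7=46) = 46; EF_Task 8 = 46+3 = 49
Expected project duration μ = 49 hours. Critical path: Task 1 → Task 3 → Task 5 → Task 7 → Task 8.

Backward pass:
LF_Task 8 = 49; LS_Task 8 = 49−3 = 46
LF_Task 7 = LS_Task 8 = 46; LS_Task 7 = 46−13 = 33
LF_Task 6 = LS_Task 8 = 46; LS_Task 6 = 46−8 = 38
LF_Task 5 = LS_Task 7 = 33; LS_Task 5 = 33−12 = 21
LF_Task 4 = min(LS_Task 6=38, LS_Task 7=33) = 33; LS_Task 4 = 33−9 = 24
LF_Task 3 = LS_Task 5 = 21; LS_Task 3 = 21−6 = 15
LF_Task 2 = min(LS_Task 3=15, LS_Task 4=24, LS_Task 6=38, LS_Task 8=46) = 15; LS_Task 2 = 15−7 = 8
LF_Task 1 = min(LS_Task 3=15, LS_Task 4=24) = 15; LS_Task 1 = 15−15 = 0
Slack_Task 6 = LS_Task 6 − ES_Task 6 = 38 − 24 = 14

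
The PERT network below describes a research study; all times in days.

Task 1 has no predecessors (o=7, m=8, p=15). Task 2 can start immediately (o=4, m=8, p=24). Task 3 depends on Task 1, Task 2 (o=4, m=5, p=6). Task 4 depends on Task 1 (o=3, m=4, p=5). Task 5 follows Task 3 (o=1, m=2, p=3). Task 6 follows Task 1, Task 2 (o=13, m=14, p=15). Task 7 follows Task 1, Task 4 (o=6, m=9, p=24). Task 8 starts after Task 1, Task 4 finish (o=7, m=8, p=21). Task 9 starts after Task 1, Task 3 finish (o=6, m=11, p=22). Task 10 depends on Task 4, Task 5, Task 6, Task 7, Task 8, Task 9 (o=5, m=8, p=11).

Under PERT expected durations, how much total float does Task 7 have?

te_Task 1 = (7 + 4·8 + 15)/6 = 54/6 = 9
te_Task 2 = (4 + 4·8 + 24)/6 = 60/6 = 10
te_Task 3 = (4 + 4·5 + 6)/6 = 30/6 = 5
te_Task 4 = (3 + 4·4 + 5)/6 = 24/6 = 4
te_Task 5 = (1 + 4·2 + 3)/6 = 12/6 = 2
te_Task 6 = (13 + 4·14 + 15)/6 = 84/6 = 14
te_Task 7 = (6 + 4·9 + 24)/6 = 66/6 = 11
te_Task 8 = (7 + 4·8 + 21)/6 = 60/6 = 10
te_Task 9 = (6 + 4·11 + 22)/6 = 72/6 = 12
te_Task 10 = (5 + 4·8 + 11)/6 = 48/6 = 8

Forward pass:
ES_Task 1 = 0; EF_Task 1 = 9
ES_Task 2 = 0; EF_Task 2 = 10
ES_Task 3 = max(EF_Task 1=9, EF_Task 2=10) = 10; EF_Task 3 = 10+5 = 15
ES_Task 4 = 9; EF_Task 4 = 9+4 = 13
ES_Task 5 = 15; EF_Task 5 = 15+2 = 17
ES_Task 6 = max(EF_Task 1=9, EF_Task 2=10) = 10; EF_Task 6 = 10+14 = 24
ES_Task 7 = max(EF_Task 1=9, EF_Task 4=13) = 13; EF_Task 7 = 13+11 = 24
ES_Task 8 = max(EF_Task 1=9, EF_Task 4=13) = 13; EF_Task 8 = 13+10 = 23
ES_Task 9 = max(EF_Task 1=9, EF_Task 3=15) = 15; EF_Task 9 = 15+12 = 27
ES_Task 10 = max(EF_Task 4=13, EF_Task 5=17, EF_Task 6=24, EF_Task 7=24, EF_Task 8=23, EF_Task 9=27) = 27; EF_Task 10 = 27+8 = 35
Expected project duration μ = 35 days. Critical path: Task 2 → Task 3 → Task 9 → Task 10.

Backward pass:
LF_Task 10 = 35; LS_Task 10 = 35−8 = 27
LF_Task 9 = LS_Task 10 = 27; LS_Task 9 = 27−12 = 15
LF_Task 8 = LS_Task 10 = 27; LS_Task 8 = 27−10 = 17
LF_Task 7 = LS_Task 10 = 27; LS_Task 7 = 27−11 = 16
LF_Task 6 = LS_Task 10 = 27; LS_Task 6 = 27−14 = 13
LF_Task 5 = LS_Task 10 = 27; LS_Task 5 = 27−2 = 25
LF_Task 4 = min(LS_Task 7=16, LS_Task 8=17, LS_Task 10=27) = 16; LS_Task 4 = 16−4 = 12
LF_Task 3 = min(LS_Task 5=25, LS_Task 9=15) = 15; LS_Task 3 = 15−5 = 10
LF_Task 2 = min(LS_Task 3=10, LS_Task 6=13) = 10; LS_Task 2 = 10−10 = 0
LF_Task 1 = min(LS_Task 3=10, LS_Task 4=12, LS_Task 6=13, LS_Task 7=16, LS_Task 8=17, LS_Task 9=15) = 10; LS_Task 1 = 10−9 = 1
Slack_Task 7 = LS_Task 7 − ES_Task 7 = 16 − 13 = 3

3 days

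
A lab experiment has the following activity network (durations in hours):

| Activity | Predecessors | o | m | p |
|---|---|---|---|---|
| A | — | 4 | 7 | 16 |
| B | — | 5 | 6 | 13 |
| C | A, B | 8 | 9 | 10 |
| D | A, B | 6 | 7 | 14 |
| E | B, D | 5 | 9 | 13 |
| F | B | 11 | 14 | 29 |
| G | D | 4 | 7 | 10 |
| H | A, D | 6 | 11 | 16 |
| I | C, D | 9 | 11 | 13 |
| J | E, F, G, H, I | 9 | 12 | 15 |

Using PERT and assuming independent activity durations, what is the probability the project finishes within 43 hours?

0.898

te_A = (4 + 4·7 + 16)/6 = 48/6 = 8; σ²_A = ((16−4)/6)² = 4.000
te_B = (5 + 4·6 + 13)/6 = 42/6 = 7; σ²_B = ((13−5)/6)² = 1.778
te_C = (8 + 4·9 + 10)/6 = 54/6 = 9; σ²_C = ((10−8)/6)² = 0.111
te_D = (6 + 4·7 + 14)/6 = 48/6 = 8; σ²_D = ((14−6)/6)² = 1.778
te_E = (5 + 4·9 + 13)/6 = 54/6 = 9; σ²_E = ((13−5)/6)² = 1.778
te_F = (11 + 4·14 + 29)/6 = 96/6 = 16; σ²_F = ((29−11)/6)² = 9.000
te_G = (4 + 4·7 + 10)/6 = 42/6 = 7; σ²_G = ((10−4)/6)² = 1.000
te_H = (6 + 4·11 + 16)/6 = 66/6 = 11; σ²_H = ((16−6)/6)² = 2.778
te_I = (9 + 4·11 + 13)/6 = 66/6 = 11; σ²_I = ((13−9)/6)² = 0.444
te_J = (9 + 4·12 + 15)/6 = 72/6 = 12; σ²_J = ((15−9)/6)² = 1.000

Forward pass:
ES_A = 0; EF_A = 8
ES_B = 0; EF_B = 7
ES_C = max(EF_A=8, EF_B=7) = 8; EF_C = 8+9 = 17
ES_D = max(EF_A=8, EF_B=7) = 8; EF_D = 8+8 = 16
ES_E = max(EF_B=7, EF_D=16) = 16; EF_E = 16+9 = 25
ES_F = 7; EF_F = 7+16 = 23
ES_G = 16; EF_G = 16+7 = 23
ES_H = max(EF_A=8, EF_D=16) = 16; EF_H = 16+11 = 27
ES_I = max(EF_C=17, EF_D=16) = 17; EF_I = 17+11 = 28
ES_J = max(EF_E=25, EF_F=23, EF_G=23, EF_H=27, EF_I=28) = 28; EF_J = 28+12 = 40
Expected project duration μ = 40 hours. Critical path: A → C → I → J.

Variance along critical path = 4.000 + 0.111 + 0.444 + 1.000 = 5.556; σ = √5.556 = 2.357 hours.
Z = (43 − 40) / 2.357 = 1.273
P(T ≤ 43) = Φ(1.273) ≈ 0.898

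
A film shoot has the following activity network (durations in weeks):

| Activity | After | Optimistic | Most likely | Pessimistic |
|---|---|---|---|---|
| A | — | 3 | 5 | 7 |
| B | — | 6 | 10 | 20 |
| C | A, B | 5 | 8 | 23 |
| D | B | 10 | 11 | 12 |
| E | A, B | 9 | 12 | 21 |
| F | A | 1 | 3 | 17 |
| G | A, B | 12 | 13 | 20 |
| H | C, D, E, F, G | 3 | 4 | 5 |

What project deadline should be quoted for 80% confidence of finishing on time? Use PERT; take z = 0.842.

31.3 weeks

te_A = (3 + 4·5 + 7)/6 = 30/6 = 5; σ²_A = ((7−3)/6)² = 0.444
te_B = (6 + 4·10 + 20)/6 = 66/6 = 11; σ²_B = ((20−6)/6)² = 5.444
te_C = (5 + 4·8 + 23)/6 = 60/6 = 10; σ²_C = ((23−5)/6)² = 9.000
te_D = (10 + 4·11 + 12)/6 = 66/6 = 11; σ²_D = ((12−10)/6)² = 0.111
te_E = (9 + 4·12 + 21)/6 = 78/6 = 13; σ²_E = ((21−9)/6)² = 4.000
te_F = (1 + 4·3 + 17)/6 = 30/6 = 5; σ²_F = ((17−1)/6)² = 7.111
te_G = (12 + 4·13 + 20)/6 = 84/6 = 14; σ²_G = ((20−12)/6)² = 1.778
te_H = (3 + 4·4 + 5)/6 = 24/6 = 4; σ²_H = ((5−3)/6)² = 0.111

Forward pass:
ES_A = 0; EF_A = 5
ES_B = 0; EF_B = 11
ES_C = max(EF_A=5, EF_B=11) = 11; EF_C = 11+10 = 21
ES_D = 11; EF_D = 11+11 = 22
ES_E = max(EF_A=5, EF_B=11) = 11; EF_E = 11+13 = 24
ES_F = 5; EF_F = 5+5 = 10
ES_G = max(EF_A=5, EF_B=11) = 11; EF_G = 11+14 = 25
ES_H = max(EF_C=21, EF_D=22, EF_E=24, EF_F=10, EF_G=25) = 25; EF_H = 25+4 = 29
Expected project duration μ = 29 weeks. Critical path: B → G → H.

Variance along critical path = 5.444 + 1.778 + 0.111 = 7.333; σ = 2.708 weeks.
D = μ + z·σ = 29 + 0.842·2.708 = 31.3 weeks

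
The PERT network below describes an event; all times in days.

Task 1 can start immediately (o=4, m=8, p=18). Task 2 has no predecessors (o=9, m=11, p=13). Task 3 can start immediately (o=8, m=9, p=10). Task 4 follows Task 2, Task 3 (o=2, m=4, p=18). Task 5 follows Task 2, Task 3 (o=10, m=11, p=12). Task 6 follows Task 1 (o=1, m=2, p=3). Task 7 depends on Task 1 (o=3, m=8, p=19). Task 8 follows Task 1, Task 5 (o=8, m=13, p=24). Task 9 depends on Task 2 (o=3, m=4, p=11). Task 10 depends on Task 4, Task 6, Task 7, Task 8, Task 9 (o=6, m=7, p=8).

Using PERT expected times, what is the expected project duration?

te_Task 1 = (4 + 4·8 + 18)/6 = 54/6 = 9
te_Task 2 = (9 + 4·11 + 13)/6 = 66/6 = 11
te_Task 3 = (8 + 4·9 + 10)/6 = 54/6 = 9
te_Task 4 = (2 + 4·4 + 18)/6 = 36/6 = 6
te_Task 5 = (10 + 4·11 + 12)/6 = 66/6 = 11
te_Task 6 = (1 + 4·2 + 3)/6 = 12/6 = 2
te_Task 7 = (3 + 4·8 + 19)/6 = 54/6 = 9
te_Task 8 = (8 + 4·13 + 24)/6 = 84/6 = 14
te_Task 9 = (3 + 4·4 + 11)/6 = 30/6 = 5
te_Task 10 = (6 + 4·7 + 8)/6 = 42/6 = 7

Forward pass:
ES_Task 1 = 0; EF_Task 1 = 9
ES_Task 2 = 0; EF_Task 2 = 11
ES_Task 3 = 0; EF_Task 3 = 9
ES_Task 4 = max(EF_Task 2=11, EF_Task 3=9) = 11; EF_Task 4 = 11+6 = 17
ES_Task 5 = max(EF_Task 2=11, EF_Task 3=9) = 11; EF_Task 5 = 11+11 = 22
ES_Task 6 = 9; EF_Task 6 = 9+2 = 11
ES_Task 7 = 9; EF_Task 7 = 9+9 = 18
ES_Task 8 = max(EF_Task 1=9, EF_Task 5=22) = 22; EF_Task 8 = 22+14 = 36
ES_Task 9 = 11; EF_Task 9 = 11+5 = 16
ES_Task 10 = max(EF_Task 4=17, EF_Task 6=11, EF_Task 7=18, EF_Task 8=36, EF_Task 9=16) = 36; EF_Task 10 = 36+7 = 43
Expected project duration μ = 43 days. Critical path: Task 2 → Task 5 → Task 8 → Task 10.

43 days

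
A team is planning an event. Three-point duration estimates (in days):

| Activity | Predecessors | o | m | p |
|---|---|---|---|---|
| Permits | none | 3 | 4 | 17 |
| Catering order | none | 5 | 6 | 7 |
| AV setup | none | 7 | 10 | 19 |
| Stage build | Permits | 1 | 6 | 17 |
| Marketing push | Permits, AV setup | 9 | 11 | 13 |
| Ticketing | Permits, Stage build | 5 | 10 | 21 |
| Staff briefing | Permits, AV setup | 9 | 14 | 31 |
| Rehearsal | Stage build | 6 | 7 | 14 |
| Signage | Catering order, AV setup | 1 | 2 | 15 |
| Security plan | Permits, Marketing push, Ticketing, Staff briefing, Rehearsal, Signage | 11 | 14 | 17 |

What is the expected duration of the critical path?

te_Permits = (3 + 4·4 + 17)/6 = 36/6 = 6
te_Catering order = (5 + 4·6 + 7)/6 = 36/6 = 6
te_AV setup = (7 + 4·10 + 19)/6 = 66/6 = 11
te_Stage build = (1 + 4·6 + 17)/6 = 42/6 = 7
te_Marketing push = (9 + 4·11 + 13)/6 = 66/6 = 11
te_Ticketing = (5 + 4·10 + 21)/6 = 66/6 = 11
te_Staff briefing = (9 + 4·14 + 31)/6 = 96/6 = 16
te_Rehearsal = (6 + 4·7 + 14)/6 = 48/6 = 8
te_Signage = (1 + 4·2 + 15)/6 = 24/6 = 4
te_Security plan = (11 + 4·14 + 17)/6 = 84/6 = 14

Forward pass:
ES_Permits = 0; EF_Permits = 6
ES_Catering order = 0; EF_Catering order = 6
ES_AV setup = 0; EF_AV setup = 11
ES_Stage build = 6; EF_Stage build = 6+7 = 13
ES_Marketing push = max(EF_Permits=6, EF_AV setup=11) = 11; EF_Marketing push = 11+11 = 22
ES_Ticketing = max(EF_Permits=6, EF_Stage build=13) = 13; EF_Ticketing = 13+11 = 24
ES_Staff briefing = max(EF_Permits=6, EF_AV setup=11) = 11; EF_Staff briefing = 11+16 = 27
ES_Rehearsal = 13; EF_Rehearsal = 13+8 = 21
ES_Signage = max(EF_Catering order=6, EF_AV setup=11) = 11; EF_Signage = 11+4 = 15
ES_Security plan = max(EF_Permits=6, EF_Marketing push=22, EF_Ticketing=24, EF_Staff briefing=27, EF_Rehearsal=21, EF_Signage=15) = 27; EF_Security plan = 27+14 = 41
Expected project duration μ = 41 days. Critical path: AV setup → Staff briefing → Security plan.

41 days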